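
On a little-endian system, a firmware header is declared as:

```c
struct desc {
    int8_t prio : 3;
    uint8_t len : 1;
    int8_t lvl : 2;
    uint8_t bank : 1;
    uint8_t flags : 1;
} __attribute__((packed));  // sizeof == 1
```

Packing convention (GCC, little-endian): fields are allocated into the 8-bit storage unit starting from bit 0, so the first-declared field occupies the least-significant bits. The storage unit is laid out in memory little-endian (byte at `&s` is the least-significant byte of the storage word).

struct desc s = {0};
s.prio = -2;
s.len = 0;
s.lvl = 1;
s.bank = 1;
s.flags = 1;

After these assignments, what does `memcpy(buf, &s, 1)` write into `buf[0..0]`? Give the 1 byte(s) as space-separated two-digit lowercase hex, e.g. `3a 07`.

[0+:3] prio=-2 & 0x7 = 0x6; word=0x06
[3+:1] len=0 & 0x1 = 0x0; word=0x06
[4+:2] lvl=1 & 0x3 = 0x1; word=0x16
[6+:1] bank=1 & 0x1 = 0x1; word=0x56
[7+:1] flags=1 & 0x1 = 0x1; word=0xd6
word = 0xd6 → little-endian bytes:
  [0]=0xd6

d6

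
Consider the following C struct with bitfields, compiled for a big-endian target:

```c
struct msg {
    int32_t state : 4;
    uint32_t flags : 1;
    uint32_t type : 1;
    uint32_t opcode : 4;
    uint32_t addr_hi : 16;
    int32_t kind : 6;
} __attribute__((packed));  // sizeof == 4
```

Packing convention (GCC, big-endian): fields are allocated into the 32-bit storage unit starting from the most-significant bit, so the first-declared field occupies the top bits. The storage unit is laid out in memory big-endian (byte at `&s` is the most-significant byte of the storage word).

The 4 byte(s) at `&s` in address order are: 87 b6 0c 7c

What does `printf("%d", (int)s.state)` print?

-8

[0]=0x87 [1]=0xb6 [2]=0x0c [3]=0x7c (big-endian) → word 0x87b60c7c
state [28+:4] = (word>>28) & 0xf = 8  ←
flags [27+:1] = (word>>27) & 0x1 = 0
type [26+:1] = (word>>26) & 0x1 = 1
opcode [22+:4] = (word>>22) & 0xf = 14
addr_hi [6+:16] = (word>>6) & 0xffff = 55345
kind [0+:6] = (word>>0) & 0x3f = 60
state signed 4b, MSB=1: 8 - 16 = -8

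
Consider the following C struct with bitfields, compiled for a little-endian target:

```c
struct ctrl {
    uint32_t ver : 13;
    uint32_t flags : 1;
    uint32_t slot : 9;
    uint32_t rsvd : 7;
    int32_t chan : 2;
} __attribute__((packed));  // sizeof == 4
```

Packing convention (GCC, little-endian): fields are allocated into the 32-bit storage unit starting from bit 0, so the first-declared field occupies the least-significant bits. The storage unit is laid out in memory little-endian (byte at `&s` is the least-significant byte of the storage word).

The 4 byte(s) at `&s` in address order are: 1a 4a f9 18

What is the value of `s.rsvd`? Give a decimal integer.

[0]=0x1a [1]=0x4a [2]=0xf9 [3]=0x18 (little-endian) → word 0x18f94a1a
ver:13 @ bit 0 → (0x18f94a1a>>0)&0x1fff = 0xa1a
flags:1 @ bit 13 → (0x18f94a1a>>13)&0x1 = 0x0
slot:9 @ bit 14 → (0x18f94a1a>>14)&0x1ff = 0x1e5
rsvd:7 @ bit 23 → (0x18f94a1a>>23)&0x7f = 0x31  ←
chan:2 @ bit 30 → (0x18f94a1a>>30)&0x3 = 0x0

49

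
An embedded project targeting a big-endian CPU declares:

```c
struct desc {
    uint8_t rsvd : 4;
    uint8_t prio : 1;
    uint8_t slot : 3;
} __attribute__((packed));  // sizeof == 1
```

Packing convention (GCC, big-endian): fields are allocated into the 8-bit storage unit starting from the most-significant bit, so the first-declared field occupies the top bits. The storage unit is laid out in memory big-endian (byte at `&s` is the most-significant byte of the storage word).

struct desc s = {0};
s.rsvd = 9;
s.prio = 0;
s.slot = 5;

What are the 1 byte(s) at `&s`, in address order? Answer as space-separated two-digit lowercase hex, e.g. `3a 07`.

rsvd:4 = 9 → 0x9 << 4 → word 0x90
prio:1 = 0 → 0x0 << 3 → word 0x90
slot:3 = 5 → 0x5 << 0 → word 0x95
word = 0x95 → big-endian bytes:
  [0]=0x95

95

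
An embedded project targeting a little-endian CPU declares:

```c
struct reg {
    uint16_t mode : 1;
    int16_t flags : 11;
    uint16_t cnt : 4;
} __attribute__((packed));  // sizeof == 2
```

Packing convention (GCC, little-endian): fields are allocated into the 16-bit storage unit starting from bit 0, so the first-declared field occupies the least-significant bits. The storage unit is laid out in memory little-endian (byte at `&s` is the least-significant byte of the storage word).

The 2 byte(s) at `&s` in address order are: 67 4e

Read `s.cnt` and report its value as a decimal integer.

[0]=0x67 [1]=0x4e (little-endian) → word 0x4e67
mode [0+:1] = (word>>0) & 0x1 = 1
flags [1+:11] = (word>>1) & 0x7ff = 1843
cnt [12+:4] = (word>>12) & 0xf = 4  ←

4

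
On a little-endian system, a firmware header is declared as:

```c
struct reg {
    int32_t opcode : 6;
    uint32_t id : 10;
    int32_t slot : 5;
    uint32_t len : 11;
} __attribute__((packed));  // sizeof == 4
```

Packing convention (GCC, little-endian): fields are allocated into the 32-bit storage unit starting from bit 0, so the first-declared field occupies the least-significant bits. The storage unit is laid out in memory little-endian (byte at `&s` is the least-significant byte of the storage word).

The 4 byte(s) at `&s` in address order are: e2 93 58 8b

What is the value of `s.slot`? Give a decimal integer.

[0]=0xe2 [1]=0x93 [2]=0x58 [3]=0x8b (little-endian) → word 0x8b5893e2
opcode:6 @ bit 0 → (0x8b5893e2>>0)&0x3f = 0x22
id:10 @ bit 6 → (0x8b5893e2>>6)&0x3ff = 0x24f
slot:5 @ bit 16 → (0x8b5893e2>>16)&0x1f = 0x18  ←
len:11 @ bit 21 → (0x8b5893e2>>21)&0x7ff = 0x45a
slot signed 5b, MSB=1: 24 - 32 = -8

-8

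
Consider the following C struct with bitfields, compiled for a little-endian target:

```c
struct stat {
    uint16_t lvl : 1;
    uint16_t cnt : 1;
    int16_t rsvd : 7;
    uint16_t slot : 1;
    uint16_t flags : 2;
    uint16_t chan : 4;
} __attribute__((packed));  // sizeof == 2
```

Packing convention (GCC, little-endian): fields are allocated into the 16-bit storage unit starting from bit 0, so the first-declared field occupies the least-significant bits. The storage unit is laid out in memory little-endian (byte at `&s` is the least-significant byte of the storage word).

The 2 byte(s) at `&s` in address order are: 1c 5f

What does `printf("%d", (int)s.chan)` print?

[0]=0x1c [1]=0x5f (little-endian) → word 0x5f1c
lvl:1 @ bit 0 → (0x5f1c>>0)&0x1 = 0x0
cnt:1 @ bit 1 → (0x5f1c>>1)&0x1 = 0x0
rsvd:7 @ bit 2 → (0x5f1c>>2)&0x7f = 0x47
slot:1 @ bit 9 → (0x5f1c>>9)&0x1 = 0x1
flags:2 @ bit 10 → (0x5f1c>>10)&0x3 = 0x3
chan:4 @ bit 12 → (0x5f1c>>12)&0xf = 0x5  ←

5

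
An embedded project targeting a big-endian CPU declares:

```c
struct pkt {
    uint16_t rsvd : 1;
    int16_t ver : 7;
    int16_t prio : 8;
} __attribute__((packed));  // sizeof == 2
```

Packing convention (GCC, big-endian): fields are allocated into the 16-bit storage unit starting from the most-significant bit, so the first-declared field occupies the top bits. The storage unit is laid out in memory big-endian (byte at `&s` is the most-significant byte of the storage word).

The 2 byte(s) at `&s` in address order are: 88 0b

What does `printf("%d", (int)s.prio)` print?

11

[0]=0x88 [1]=0x0b (big-endian) → word 0x880b
rsvd [15+:1] = (word>>15) & 0x1 = 1
ver [8+:7] = (word>>8) & 0x7f = 8
prio [0+:8] = (word>>0) & 0xff = 11  ←
prio signed 8b, MSB=0: value = 11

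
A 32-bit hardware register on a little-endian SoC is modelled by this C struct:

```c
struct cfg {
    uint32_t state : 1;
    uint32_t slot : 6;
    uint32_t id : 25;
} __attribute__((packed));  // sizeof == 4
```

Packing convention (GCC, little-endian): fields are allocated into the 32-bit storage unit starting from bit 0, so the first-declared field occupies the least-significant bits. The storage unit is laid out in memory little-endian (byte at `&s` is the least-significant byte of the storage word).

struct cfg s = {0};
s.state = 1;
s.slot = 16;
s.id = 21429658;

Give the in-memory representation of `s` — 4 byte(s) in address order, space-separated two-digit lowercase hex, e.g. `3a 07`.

[0+:1] state=1 & 0x1 = 0x1; word=0x00000001
[1+:6] slot=16 & 0x3f = 0x10; word=0x00000021
[7+:25] id=21429658 & 0x1ffffff = 0x146fd9a; word=0xa37ecd21
word = 0xa37ecd21 → little-endian bytes:
  [0]=0x21  [1]=0xcd  [2]=0x7e  [3]=0xa3

21 cd 7e a3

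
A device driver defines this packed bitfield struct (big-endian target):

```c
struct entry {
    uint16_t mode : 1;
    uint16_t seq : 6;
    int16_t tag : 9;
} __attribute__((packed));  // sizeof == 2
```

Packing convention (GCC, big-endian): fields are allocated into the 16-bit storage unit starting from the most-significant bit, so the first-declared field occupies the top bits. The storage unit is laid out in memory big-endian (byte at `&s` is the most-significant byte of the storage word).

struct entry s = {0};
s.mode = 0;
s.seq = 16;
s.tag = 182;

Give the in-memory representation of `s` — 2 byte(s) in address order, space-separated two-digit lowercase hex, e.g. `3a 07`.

[15+:1] mode=0 & 0x1 = 0x0; word=0x0000
[9+:6] seq=16 & 0x3f = 0x10; word=0x2000
[0+:9] tag=182 & 0x1ff = 0xb6; word=0x20b6
word = 0x20b6 → big-endian bytes:
  [0]=0x20  [1]=0xb6

20 b6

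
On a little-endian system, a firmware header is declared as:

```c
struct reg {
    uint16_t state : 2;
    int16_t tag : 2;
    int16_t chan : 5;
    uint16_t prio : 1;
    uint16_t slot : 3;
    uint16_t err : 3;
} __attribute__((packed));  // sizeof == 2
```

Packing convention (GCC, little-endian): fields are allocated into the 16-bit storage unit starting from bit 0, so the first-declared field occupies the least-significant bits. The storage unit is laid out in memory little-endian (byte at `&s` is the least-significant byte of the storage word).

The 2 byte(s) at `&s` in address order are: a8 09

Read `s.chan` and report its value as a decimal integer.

-6

[0]=0xa8 [1]=0x09 (little-endian) → word 0x09a8
state [0+:2] = (word>>0) & 0x3 = 0
tag [2+:2] = (word>>2) & 0x3 = 2
chan [4+:5] = (word>>4) & 0x1f = 26  ←
prio [9+:1] = (word>>9) & 0x1 = 0
slot [10+:3] = (word>>10) & 0x7 = 2
err [13+:3] = (word>>13) & 0x7 = 0
chan signed 5b, MSB=1: 26 - 32 = -6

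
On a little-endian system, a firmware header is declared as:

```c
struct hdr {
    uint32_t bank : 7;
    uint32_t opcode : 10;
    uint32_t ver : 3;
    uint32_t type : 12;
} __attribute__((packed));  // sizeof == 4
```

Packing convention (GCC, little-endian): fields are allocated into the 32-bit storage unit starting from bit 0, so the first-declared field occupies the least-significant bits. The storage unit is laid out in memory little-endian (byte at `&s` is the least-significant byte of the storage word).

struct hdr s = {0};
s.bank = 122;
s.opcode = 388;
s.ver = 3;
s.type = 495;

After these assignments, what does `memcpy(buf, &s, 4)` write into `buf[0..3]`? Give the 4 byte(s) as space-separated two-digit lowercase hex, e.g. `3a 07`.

[0+:7] bank=122 & 0x7f = 0x7a; word=0x0000007a
[7+:10] opcode=388 & 0x3ff = 0x184; word=0x0000c27a
[17+:3] ver=3 & 0x7 = 0x3; word=0x0006c27a
[20+:12] type=495 & 0xfff = 0x1ef; word=0x1ef6c27a
word = 0x1ef6c27a → little-endian bytes:
  [0]=0x7a  [1]=0xc2  [2]=0xf6  [3]=0x1e

7a c2 f6 1e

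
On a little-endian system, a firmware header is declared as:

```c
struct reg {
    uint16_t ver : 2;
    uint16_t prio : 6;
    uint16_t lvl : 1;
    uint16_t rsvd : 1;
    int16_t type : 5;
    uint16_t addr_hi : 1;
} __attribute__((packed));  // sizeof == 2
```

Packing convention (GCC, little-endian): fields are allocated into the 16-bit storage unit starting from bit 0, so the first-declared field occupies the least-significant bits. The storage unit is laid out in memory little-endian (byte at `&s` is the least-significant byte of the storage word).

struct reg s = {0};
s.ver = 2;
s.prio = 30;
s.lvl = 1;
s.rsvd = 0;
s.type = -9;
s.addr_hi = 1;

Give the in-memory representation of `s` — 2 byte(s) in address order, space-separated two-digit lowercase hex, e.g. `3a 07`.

ver (2b) val=2 bits=0x2 at bit 0: 0x0002
prio (6b) val=30 bits=0x1e at bit 2: 0x007a
lvl (1b) val=1 bits=0x1 at bit 8: 0x017a
rsvd (1b) val=0 bits=0x0 at bit 9: 0x017a
type (5b) val=-9 bits=0x17 at bit 10: 0x5d7a
addr_hi (1b) val=1 bits=0x1 at bit 15: 0xdd7a
word = 0xdd7a → little-endian bytes:
  [0]=0x7a  [1]=0xdd

7a dd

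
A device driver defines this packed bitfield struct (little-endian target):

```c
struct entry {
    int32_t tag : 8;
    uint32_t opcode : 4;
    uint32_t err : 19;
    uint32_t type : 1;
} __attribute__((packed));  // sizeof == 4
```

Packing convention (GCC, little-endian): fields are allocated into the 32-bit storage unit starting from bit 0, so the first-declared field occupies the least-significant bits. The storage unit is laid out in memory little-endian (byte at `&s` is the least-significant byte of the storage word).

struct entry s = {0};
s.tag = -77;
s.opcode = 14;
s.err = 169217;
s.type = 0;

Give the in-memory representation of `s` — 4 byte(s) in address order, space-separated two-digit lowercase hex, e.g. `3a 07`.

tag (8b) val=-77 bits=0xb3 at bit 0: 0x000000b3
opcode (4b) val=14 bits=0xe at bit 8: 0x00000eb3
err (19b) val=169217 bits=0x29501 at bit 12: 0x29501eb3
type (1b) val=0 bits=0x0 at bit 31: 0x29501eb3
word = 0x29501eb3 → little-endian bytes:
  [0]=0xb3  [1]=0x1e  [2]=0x50  [3]=0x29

b3 1e 50 29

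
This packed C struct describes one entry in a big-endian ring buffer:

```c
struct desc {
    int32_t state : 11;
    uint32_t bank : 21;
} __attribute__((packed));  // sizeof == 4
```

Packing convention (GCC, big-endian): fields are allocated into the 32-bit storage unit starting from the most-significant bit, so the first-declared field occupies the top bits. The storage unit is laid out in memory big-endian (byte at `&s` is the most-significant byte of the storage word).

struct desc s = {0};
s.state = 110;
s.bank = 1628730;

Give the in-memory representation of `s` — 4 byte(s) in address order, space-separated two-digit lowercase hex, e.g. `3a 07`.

0d d8 da 3a

state:11 = 110 → 0x6e << 21 → word 0x0dc00000
bank:21 = 1628730 → 0x18da3a << 0 → word 0x0dd8da3a
word = 0x0dd8da3a → big-endian bytes:
  [0]=0x0d  [1]=0xd8  [2]=0xda  [3]=0x3a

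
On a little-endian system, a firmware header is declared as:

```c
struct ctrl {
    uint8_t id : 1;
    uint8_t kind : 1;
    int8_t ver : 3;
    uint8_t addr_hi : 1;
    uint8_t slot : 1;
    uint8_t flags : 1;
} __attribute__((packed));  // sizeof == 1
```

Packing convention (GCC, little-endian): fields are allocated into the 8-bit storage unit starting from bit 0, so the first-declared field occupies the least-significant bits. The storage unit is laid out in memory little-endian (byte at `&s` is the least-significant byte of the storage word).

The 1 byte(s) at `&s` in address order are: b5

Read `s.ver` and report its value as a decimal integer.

[0]=0xb5 (little-endian) → word 0xb5
id [0+:1] = (word>>0) & 0x1 = 1
kind [1+:1] = (word>>1) & 0x1 = 0
ver [2+:3] = (word>>2) & 0x7 = 5  ←
addr_hi [5+:1] = (word>>5) & 0x1 = 1
slot [6+:1] = (word>>6) & 0x1 = 0
flags [7+:1] = (word>>7) & 0x1 = 1
ver signed 3b, MSB=1: 5 - 8 = -3

-3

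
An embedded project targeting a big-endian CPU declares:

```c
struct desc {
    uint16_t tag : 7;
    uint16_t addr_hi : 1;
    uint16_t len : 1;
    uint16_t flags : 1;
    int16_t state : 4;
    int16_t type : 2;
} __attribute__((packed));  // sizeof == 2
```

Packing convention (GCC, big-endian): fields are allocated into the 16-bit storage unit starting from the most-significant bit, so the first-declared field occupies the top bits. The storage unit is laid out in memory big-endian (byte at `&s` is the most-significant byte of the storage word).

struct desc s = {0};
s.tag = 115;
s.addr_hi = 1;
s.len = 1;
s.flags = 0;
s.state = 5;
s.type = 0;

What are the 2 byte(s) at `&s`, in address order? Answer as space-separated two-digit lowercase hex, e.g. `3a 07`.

tag:7 = 115 → 0x73 << 9 → word 0xe600
addr_hi:1 = 1 → 0x1 << 8 → word 0xe700
len:1 = 1 → 0x1 << 7 → word 0xe780
flags:1 = 0 → 0x0 << 6 → word 0xe780
state:4 = 5 → 0x5 << 2 → word 0xe794
type:2 = 0 → 0x0 << 0 → word 0xe794
word = 0xe794 → big-endian bytes:
  [0]=0xe7  [1]=0x94

e7 94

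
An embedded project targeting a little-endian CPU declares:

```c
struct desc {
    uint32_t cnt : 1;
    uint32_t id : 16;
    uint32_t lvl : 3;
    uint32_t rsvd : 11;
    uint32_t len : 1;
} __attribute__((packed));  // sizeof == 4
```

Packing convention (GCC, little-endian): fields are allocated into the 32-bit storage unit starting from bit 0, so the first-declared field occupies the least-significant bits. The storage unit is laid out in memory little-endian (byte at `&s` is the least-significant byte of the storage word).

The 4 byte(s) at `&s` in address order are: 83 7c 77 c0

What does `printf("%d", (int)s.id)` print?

[0]=0x83 [1]=0x7c [2]=0x77 [3]=0xc0 (little-endian) → word 0xc0777c83
cnt [0+:1] = (word>>0) & 0x1 = 1
id [1+:16] = (word>>1) & 0xffff = 48705  ←
lvl [17+:3] = (word>>17) & 0x7 = 3
rsvd [20+:11] = (word>>20) & 0x7ff = 1031
len [31+:1] = (word>>31) & 0x1 = 1

48705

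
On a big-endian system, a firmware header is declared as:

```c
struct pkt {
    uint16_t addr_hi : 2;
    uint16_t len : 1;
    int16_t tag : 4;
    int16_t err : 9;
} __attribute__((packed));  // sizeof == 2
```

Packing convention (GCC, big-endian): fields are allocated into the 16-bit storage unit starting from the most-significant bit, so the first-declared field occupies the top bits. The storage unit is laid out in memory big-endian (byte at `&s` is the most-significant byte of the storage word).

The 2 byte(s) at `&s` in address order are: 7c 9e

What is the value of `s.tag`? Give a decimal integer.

-2

[0]=0x7c [1]=0x9e (big-endian) → word 0x7c9e
addr_hi:2 @ bit 14 → (0x7c9e>>14)&0x3 = 0x1
len:1 @ bit 13 → (0x7c9e>>13)&0x1 = 0x1
tag:4 @ bit 9 → (0x7c9e>>9)&0xf = 0xe  ←
err:9 @ bit 0 → (0x7c9e>>0)&0x1ff = 0x9e
tag signed 4b, MSB=1: 14 - 16 = -2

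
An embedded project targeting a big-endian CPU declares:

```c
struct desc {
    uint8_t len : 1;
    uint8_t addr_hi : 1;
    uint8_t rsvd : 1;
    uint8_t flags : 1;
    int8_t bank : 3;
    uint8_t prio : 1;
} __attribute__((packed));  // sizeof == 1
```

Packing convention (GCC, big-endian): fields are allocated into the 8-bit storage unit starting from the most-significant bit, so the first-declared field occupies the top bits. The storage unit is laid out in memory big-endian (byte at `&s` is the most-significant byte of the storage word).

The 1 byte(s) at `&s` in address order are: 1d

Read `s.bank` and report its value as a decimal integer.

-2

[0]=0x1d (big-endian) → word 0x1d
len:1 @ bit 7 → (0x1d>>7)&0x1 = 0x0
addr_hi:1 @ bit 6 → (0x1d>>6)&0x1 = 0x0
rsvd:1 @ bit 5 → (0x1d>>5)&0x1 = 0x0
flags:1 @ bit 4 → (0x1d>>4)&0x1 = 0x1
bank:3 @ bit 1 → (0x1d>>1)&0x7 = 0x6  ←
prio:1 @ bit 0 → (0x1d>>0)&0x1 = 0x1
bank signed 3b, MSB=1: 6 - 8 = -2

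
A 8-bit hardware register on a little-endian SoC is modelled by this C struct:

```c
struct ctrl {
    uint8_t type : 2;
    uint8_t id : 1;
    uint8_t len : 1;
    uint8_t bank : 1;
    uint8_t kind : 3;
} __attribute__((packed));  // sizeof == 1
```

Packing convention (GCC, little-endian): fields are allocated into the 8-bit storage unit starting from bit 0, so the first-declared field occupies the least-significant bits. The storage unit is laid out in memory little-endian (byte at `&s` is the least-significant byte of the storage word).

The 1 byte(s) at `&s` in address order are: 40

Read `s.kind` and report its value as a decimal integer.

2

[0]=0x40 (little-endian) → word 0x40
type [0+:2] = (word>>0) & 0x3 = 0
id [2+:1] = (word>>2) & 0x1 = 0
len [3+:1] = (word>>3) & 0x1 = 0
bank [4+:1] = (word>>4) & 0x1 = 0
kind [5+:3] = (word>>5) & 0x7 = 2  ←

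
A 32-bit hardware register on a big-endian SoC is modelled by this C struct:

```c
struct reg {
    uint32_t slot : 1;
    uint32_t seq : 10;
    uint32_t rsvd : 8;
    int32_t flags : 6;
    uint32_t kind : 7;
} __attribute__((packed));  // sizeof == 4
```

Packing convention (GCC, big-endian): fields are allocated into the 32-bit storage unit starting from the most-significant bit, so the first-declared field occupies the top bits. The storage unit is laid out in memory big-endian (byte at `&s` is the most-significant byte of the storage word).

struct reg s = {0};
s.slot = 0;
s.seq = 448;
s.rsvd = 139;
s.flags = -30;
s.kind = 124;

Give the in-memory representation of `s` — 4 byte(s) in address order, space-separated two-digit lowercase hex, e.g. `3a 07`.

[31+:1] slot=0 & 0x1 = 0x0; word=0x00000000
[21+:10] seq=448 & 0x3ff = 0x1c0; word=0x38000000
[13+:8] rsvd=139 & 0xff = 0x8b; word=0x38116000
[7+:6] flags=-30 & 0x3f = 0x22; word=0x38117100
[0+:7] kind=124 & 0x7f = 0x7c; word=0x3811717c
word = 0x3811717c → big-endian bytes:
  [0]=0x38  [1]=0x11  [2]=0x71  [3]=0x7c

38 11 71 7c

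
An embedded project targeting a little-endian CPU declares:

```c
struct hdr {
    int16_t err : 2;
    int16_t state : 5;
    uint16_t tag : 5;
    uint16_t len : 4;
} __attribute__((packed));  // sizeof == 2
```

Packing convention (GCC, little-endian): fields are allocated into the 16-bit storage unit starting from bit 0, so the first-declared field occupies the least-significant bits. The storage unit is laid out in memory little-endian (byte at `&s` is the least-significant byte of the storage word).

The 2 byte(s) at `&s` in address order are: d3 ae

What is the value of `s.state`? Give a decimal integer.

-12

[0]=0xd3 [1]=0xae (little-endian) → word 0xaed3
err:2 @ bit 0 → (0xaed3>>0)&0x3 = 0x3
state:5 @ bit 2 → (0xaed3>>2)&0x1f = 0x14  ←
tag:5 @ bit 7 → (0xaed3>>7)&0x1f = 0x1d
len:4 @ bit 12 → (0xaed3>>12)&0xf = 0xa
state signed 5b, MSB=1: 20 - 32 = -12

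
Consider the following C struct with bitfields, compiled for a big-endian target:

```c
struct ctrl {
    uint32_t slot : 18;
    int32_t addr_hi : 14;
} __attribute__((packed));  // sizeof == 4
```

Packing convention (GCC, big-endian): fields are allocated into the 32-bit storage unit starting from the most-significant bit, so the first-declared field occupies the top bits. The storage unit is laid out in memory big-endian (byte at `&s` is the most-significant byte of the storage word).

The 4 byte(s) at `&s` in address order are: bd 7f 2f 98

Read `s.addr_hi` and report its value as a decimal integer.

[0]=0xbd [1]=0x7f [2]=0x2f [3]=0x98 (big-endian) → word 0xbd7f2f98
slot [14+:18] = (word>>14) & 0x3ffff = 194044
addr_hi [0+:14] = (word>>0) & 0x3fff = 12184  ←
addr_hi signed 14b, MSB=1: 12184 - 16384 = -4200

-4200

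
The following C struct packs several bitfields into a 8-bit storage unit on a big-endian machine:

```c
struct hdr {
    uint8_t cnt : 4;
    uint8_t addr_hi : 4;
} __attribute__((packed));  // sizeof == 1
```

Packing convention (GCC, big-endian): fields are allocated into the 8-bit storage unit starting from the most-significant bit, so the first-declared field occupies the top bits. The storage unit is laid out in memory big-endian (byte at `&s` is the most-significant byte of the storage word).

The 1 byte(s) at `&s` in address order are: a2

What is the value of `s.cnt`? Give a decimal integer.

10

[0]=0xa2 (big-endian) → word 0xa2
cnt [4+:4] = (word>>4) & 0xf = 10  ←
addr_hi [0+:4] = (word>>0) & 0xf = 2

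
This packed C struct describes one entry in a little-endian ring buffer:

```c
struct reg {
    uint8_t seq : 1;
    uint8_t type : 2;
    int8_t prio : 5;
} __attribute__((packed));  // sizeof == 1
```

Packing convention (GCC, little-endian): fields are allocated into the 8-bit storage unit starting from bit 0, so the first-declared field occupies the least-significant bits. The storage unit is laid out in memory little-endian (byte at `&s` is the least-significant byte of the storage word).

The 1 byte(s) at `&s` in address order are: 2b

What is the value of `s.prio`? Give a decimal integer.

5

[0]=0x2b (little-endian) → word 0x2b
seq [0+:1] = (word>>0) & 0x1 = 1
type [1+:2] = (word>>1) & 0x3 = 1
prio [3+:5] = (word>>3) & 0x1f = 5  ←
prio signed 5b, MSB=0: value = 5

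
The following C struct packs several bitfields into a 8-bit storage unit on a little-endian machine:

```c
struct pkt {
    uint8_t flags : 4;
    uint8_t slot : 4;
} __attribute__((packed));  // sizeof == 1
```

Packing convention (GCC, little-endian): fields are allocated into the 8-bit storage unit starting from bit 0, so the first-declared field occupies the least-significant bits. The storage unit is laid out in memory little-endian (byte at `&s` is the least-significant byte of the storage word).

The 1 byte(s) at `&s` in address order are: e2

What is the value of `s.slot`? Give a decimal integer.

14

[0]=0xe2 (little-endian) → word 0xe2
flags [0+:4] = (word>>0) & 0xf = 2
slot [4+:4] = (word>>4) & 0xf = 14  ←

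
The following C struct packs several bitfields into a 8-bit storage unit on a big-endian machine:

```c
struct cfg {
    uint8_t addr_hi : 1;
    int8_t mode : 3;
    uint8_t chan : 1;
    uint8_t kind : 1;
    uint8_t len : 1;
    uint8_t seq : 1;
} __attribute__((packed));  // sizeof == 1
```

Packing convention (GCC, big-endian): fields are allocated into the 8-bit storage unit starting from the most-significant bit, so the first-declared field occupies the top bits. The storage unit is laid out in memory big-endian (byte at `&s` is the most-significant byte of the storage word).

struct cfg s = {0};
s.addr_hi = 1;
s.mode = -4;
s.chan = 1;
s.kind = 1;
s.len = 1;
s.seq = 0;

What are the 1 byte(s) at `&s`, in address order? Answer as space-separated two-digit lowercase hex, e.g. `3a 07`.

ce

addr_hi:1 = 1 → 0x1 << 7 → word 0x80
mode:3 = -4 → 0x4 << 4 → word 0xc0
chan:1 = 1 → 0x1 << 3 → word 0xc8
kind:1 = 1 → 0x1 << 2 → word 0xcc
len:1 = 1 → 0x1 << 1 → word 0xce
seq:1 = 0 → 0x0 << 0 → word 0xce
word = 0xce → big-endian bytes:
  [0]=0xce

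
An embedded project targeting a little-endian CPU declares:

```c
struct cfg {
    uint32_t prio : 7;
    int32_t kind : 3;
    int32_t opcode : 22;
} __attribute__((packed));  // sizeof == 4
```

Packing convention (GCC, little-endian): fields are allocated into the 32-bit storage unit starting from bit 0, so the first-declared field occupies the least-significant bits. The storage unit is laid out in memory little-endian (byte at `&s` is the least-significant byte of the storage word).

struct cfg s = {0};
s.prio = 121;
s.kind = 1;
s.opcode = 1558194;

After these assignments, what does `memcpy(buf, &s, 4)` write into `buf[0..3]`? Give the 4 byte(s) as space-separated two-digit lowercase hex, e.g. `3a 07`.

f9 c8 1a 5f

prio (7b) val=121 bits=0x79 at bit 0: 0x00000079
kind (3b) val=1 bits=0x1 at bit 7: 0x000000f9
opcode (22b) val=1558194 bits=0x17c6b2 at bit 10: 0x5f1ac8f9
word = 0x5f1ac8f9 → little-endian bytes:
  [0]=0xf9  [1]=0xc8  [2]=0x1a  [3]=0x5f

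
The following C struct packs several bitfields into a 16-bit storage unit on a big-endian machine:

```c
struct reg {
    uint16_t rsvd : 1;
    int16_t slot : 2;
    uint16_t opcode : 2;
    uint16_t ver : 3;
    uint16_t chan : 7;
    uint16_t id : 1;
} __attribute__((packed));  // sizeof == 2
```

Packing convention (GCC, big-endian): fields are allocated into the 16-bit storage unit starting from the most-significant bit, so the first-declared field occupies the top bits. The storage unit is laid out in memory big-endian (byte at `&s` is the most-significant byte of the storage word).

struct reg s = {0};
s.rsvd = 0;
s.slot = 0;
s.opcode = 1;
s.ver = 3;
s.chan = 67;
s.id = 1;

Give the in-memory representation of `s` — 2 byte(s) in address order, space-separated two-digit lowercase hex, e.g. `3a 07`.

0b 87

[15+:1] rsvd=0 & 0x1 = 0x0; word=0x0000
[13+:2] slot=0 & 0x3 = 0x0; word=0x0000
[11+:2] opcode=1 & 0x3 = 0x1; word=0x0800
[8+:3] ver=3 & 0x7 = 0x3; word=0x0b00
[1+:7] chan=67 & 0x7f = 0x43; word=0x0b86
[0+:1] id=1 & 0x1 = 0x1; word=0x0b87
word = 0x0b87 → big-endian bytes:
  [0]=0x0b  [1]=0x87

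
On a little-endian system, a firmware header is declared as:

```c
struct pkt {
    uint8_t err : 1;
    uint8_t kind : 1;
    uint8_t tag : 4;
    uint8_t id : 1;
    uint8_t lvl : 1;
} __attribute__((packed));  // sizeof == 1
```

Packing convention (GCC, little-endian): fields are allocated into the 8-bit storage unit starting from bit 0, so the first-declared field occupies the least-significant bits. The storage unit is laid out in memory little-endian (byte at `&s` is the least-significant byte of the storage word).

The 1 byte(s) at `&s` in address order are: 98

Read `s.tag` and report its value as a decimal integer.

6

[0]=0x98 (little-endian) → word 0x98
err:1 @ bit 0 → (0x98>>0)&0x1 = 0x0
kind:1 @ bit 1 → (0x98>>1)&0x1 = 0x0
tag:4 @ bit 2 → (0x98>>2)&0xf = 0x6  ←
id:1 @ bit 6 → (0x98>>6)&0x1 = 0x0
lvl:1 @ bit 7 → (0x98>>7)&0x1 = 0x1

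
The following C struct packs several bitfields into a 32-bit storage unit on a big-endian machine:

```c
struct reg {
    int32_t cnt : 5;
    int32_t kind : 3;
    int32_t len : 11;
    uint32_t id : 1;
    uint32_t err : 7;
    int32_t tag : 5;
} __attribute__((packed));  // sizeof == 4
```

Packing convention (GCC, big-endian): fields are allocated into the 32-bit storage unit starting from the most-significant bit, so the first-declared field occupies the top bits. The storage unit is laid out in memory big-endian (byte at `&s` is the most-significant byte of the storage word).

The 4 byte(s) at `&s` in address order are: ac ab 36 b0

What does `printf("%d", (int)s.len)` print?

-679

[0]=0xac [1]=0xab [2]=0x36 [3]=0xb0 (big-endian) → word 0xacab36b0
cnt [27+:5] = (word>>27) & 0x1f = 21
kind [24+:3] = (word>>24) & 0x7 = 4
len [13+:11] = (word>>13) & 0x7ff = 1369  ←
id [12+:1] = (word>>12) & 0x1 = 1
err [5+:7] = (word>>5) & 0x7f = 53
tag [0+:5] = (word>>0) & 0x1f = 16
len signed 11b, MSB=1: 1369 - 2048 = -679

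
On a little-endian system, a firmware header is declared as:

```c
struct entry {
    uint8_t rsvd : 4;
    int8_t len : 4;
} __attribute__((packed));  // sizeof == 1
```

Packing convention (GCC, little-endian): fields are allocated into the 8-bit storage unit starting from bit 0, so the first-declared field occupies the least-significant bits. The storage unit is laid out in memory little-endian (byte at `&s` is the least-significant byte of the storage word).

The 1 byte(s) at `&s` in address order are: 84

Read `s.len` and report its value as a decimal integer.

[0]=0x84 (little-endian) → word 0x84
rsvd:4 @ bit 0 → (0x84>>0)&0xf = 0x4
len:4 @ bit 4 → (0x84>>4)&0xf = 0x8  ←
len signed 4b, MSB=1: 8 - 16 = -8

-8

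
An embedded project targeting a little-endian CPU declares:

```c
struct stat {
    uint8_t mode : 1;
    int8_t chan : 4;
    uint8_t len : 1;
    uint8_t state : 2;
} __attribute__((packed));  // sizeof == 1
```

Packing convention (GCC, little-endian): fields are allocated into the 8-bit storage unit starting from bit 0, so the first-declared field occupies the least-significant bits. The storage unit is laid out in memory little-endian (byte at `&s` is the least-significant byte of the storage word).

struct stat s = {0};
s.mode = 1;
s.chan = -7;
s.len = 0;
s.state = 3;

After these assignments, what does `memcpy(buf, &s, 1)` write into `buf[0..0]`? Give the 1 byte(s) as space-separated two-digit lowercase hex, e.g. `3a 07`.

d3

mode:1 = 1 → 0x1 << 0 → word 0x01
chan:4 = -7 → 0x9 << 1 → word 0x13
len:1 = 0 → 0x0 << 5 → word 0x13
state:2 = 3 → 0x3 << 6 → word 0xd3
word = 0xd3 → little-endian bytes:
  [0]=0xd3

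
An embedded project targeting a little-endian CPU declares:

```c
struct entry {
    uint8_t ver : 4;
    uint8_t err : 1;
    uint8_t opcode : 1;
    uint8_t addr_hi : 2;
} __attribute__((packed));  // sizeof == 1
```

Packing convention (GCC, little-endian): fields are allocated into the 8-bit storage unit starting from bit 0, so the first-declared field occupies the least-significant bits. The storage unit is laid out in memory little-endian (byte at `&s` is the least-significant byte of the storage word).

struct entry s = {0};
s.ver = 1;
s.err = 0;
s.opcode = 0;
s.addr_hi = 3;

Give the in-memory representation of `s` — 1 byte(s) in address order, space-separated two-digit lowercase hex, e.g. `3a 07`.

c1

ver:4 = 1 → 0x1 << 0 → word 0x01
err:1 = 0 → 0x0 << 4 → word 0x01
opcode:1 = 0 → 0x0 << 5 → word 0x01
addr_hi:2 = 3 → 0x3 << 6 → word 0xc1
word = 0xc1 → little-endian bytes:
  [0]=0xc1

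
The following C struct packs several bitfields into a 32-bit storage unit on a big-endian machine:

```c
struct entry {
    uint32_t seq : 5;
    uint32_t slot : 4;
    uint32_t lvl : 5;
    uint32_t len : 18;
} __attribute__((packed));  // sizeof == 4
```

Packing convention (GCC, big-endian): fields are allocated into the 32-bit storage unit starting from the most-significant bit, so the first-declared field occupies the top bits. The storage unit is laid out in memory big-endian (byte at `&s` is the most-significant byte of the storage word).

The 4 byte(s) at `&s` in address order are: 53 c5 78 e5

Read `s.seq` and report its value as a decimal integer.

[0]=0x53 [1]=0xc5 [2]=0x78 [3]=0xe5 (big-endian) → word 0x53c578e5
seq:5 @ bit 27 → (0x53c578e5>>27)&0x1f = 0xa  ←
slot:4 @ bit 23 → (0x53c578e5>>23)&0xf = 0x7
lvl:5 @ bit 18 → (0x53c578e5>>18)&0x1f = 0x11
len:18 @ bit 0 → (0x53c578e5>>0)&0x3ffff = 0x178e5

10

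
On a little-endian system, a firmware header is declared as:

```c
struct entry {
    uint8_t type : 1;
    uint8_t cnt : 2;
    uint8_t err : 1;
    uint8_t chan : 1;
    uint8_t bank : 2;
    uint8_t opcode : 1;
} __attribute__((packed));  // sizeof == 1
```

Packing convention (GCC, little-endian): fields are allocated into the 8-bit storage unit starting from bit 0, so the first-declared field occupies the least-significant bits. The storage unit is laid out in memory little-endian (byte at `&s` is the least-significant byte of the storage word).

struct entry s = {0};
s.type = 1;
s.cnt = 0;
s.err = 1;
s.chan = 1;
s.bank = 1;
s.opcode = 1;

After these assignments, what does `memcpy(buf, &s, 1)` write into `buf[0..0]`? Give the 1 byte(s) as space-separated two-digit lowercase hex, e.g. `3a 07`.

b9

type:1 = 1 → 0x1 << 0 → word 0x01
cnt:2 = 0 → 0x0 << 1 → word 0x01
err:1 = 1 → 0x1 << 3 → word 0x09
chan:1 = 1 → 0x1 << 4 → word 0x19
bank:2 = 1 → 0x1 << 5 → word 0x39
opcode:1 = 1 → 0x1 << 7 → word 0xb9
word = 0xb9 → little-endian bytes:
  [0]=0xb9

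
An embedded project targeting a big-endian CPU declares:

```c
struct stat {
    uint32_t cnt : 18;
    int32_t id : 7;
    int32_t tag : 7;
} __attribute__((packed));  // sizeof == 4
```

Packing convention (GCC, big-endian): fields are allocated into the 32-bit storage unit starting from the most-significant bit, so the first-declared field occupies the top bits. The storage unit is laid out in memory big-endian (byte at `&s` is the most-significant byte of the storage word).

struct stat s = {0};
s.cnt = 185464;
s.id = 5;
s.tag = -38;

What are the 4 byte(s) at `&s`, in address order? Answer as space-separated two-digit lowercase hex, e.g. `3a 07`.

[14+:18] cnt=185464 & 0x3ffff = 0x2d478; word=0xb51e0000
[7+:7] id=5 & 0x7f = 0x5; word=0xb51e0280
[0+:7] tag=-38 & 0x7f = 0x5a; word=0xb51e02da
word = 0xb51e02da → big-endian bytes:
  [0]=0xb5  [1]=0x1e  [2]=0x02  [3]=0xda

b5 1e 02 da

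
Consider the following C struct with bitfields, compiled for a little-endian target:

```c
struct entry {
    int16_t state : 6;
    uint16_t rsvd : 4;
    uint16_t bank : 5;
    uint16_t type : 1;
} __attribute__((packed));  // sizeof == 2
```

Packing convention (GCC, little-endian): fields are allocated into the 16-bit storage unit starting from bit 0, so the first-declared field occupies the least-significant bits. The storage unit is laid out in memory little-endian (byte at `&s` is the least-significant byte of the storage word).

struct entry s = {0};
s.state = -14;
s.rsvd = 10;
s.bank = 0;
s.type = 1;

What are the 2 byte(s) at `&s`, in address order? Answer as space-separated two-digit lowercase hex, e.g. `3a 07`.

b2 82

[0+:6] state=-14 & 0x3f = 0x32; word=0x0032
[6+:4] rsvd=10 & 0xf = 0xa; word=0x02b2
[10+:5] bank=0 & 0x1f = 0x0; word=0x02b2
[15+:1] type=1 & 0x1 = 0x1; word=0x82b2
word = 0x82b2 → little-endian bytes:
  [0]=0xb2  [1]=0x82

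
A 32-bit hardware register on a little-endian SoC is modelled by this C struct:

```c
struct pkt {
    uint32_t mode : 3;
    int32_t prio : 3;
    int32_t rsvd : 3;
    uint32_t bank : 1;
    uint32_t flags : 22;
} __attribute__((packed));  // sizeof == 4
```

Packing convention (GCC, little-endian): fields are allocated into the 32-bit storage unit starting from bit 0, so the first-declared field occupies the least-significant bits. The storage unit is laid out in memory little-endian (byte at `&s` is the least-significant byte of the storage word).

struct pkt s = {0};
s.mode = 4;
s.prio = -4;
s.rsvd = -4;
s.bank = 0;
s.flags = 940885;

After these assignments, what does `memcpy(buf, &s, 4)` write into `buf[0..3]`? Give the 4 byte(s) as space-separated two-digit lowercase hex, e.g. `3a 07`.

mode:3 = 4 → 0x4 << 0 → word 0x00000004
prio:3 = -4 → 0x4 << 3 → word 0x00000024
rsvd:3 = -4 → 0x4 << 6 → word 0x00000124
bank:1 = 0 → 0x0 << 9 → word 0x00000124
flags:22 = 940885 → 0xe5b55 << 10 → word 0x396d5524
word = 0x396d5524 → little-endian bytes:
  [0]=0x24  [1]=0x55  [2]=0x6d  [3]=0x39

24 55 6d 39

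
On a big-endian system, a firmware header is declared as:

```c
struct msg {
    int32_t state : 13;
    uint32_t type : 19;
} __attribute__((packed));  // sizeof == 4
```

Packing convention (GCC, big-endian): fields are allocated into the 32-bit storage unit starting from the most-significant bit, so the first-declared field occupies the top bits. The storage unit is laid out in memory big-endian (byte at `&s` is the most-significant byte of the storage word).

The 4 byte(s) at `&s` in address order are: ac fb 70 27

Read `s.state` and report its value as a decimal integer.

-2657

[0]=0xac [1]=0xfb [2]=0x70 [3]=0x27 (big-endian) → word 0xacfb7027
state [19+:13] = (word>>19) & 0x1fff = 5535  ←
type [0+:19] = (word>>0) & 0x7ffff = 225319
state signed 13b, MSB=1: 5535 - 8192 = -2657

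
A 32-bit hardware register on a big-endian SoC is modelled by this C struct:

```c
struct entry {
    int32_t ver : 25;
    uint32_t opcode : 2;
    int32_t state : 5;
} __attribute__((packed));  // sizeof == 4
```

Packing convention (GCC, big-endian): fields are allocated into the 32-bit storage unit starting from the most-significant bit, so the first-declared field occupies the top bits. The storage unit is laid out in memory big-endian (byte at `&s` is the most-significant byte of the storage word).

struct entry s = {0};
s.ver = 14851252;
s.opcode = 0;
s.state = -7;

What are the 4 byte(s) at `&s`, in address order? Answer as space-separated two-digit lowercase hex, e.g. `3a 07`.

71 4e 5a 19

[7+:25] ver=14851252 & 0x1ffffff = 0xe29cb4; word=0x714e5a00
[5+:2] opcode=0 & 0x3 = 0x0; word=0x714e5a00
[0+:5] state=-7 & 0x1f = 0x19; word=0x714e5a19
word = 0x714e5a19 → big-endian bytes:
  [0]=0x71  [1]=0x4e  [2]=0x5a  [3]=0x19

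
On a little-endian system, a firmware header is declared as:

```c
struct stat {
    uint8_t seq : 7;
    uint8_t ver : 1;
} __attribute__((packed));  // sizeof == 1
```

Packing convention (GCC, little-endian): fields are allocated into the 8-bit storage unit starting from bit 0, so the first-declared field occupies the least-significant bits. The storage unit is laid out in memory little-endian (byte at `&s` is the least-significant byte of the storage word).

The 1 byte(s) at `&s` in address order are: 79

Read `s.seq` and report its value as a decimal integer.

[0]=0x79 (little-endian) → word 0x79
seq [0+:7] = (word>>0) & 0x7f = 121  ←
ver [7+:1] = (word>>7) & 0x1 = 0

121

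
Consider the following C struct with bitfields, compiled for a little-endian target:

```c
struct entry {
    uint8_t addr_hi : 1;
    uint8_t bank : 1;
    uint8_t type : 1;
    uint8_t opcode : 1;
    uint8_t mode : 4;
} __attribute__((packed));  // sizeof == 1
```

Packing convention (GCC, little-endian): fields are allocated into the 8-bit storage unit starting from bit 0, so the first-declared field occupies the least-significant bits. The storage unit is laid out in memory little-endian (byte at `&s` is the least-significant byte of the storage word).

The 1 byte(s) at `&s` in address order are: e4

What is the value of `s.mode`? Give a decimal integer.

14

[0]=0xe4 (little-endian) → word 0xe4
addr_hi:1 @ bit 0 → (0xe4>>0)&0x1 = 0x0
bank:1 @ bit 1 → (0xe4>>1)&0x1 = 0x0
type:1 @ bit 2 → (0xe4>>2)&0x1 = 0x1
opcode:1 @ bit 3 → (0xe4>>3)&0x1 = 0x0
mode:4 @ bit 4 → (0xe4>>4)&0xf = 0xe  ←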